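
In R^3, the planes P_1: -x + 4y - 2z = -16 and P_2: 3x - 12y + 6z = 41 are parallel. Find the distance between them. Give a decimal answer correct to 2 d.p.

0.51

Rescale P_2 by 1/(-3): -x + 4y - 2z = -41/3. Then distance = |-16 − (-41/3)| / √21 ≈ 0.51.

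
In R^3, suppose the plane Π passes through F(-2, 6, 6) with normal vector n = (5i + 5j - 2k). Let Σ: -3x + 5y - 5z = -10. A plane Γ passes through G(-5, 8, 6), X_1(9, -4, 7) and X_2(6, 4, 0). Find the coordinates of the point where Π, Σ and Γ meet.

Π: n·r = n·F gives 5x + 5y - 2z = 8.
GX_1 = (14, -12, 1), GX_2 = (11, -4, -6); a normal to Γ is GX_1 × GX_2 = (76, 95, 76).
Using G: Γ has equation 76x + 95y + 76z = 836.
Solving the 3×3 linear system 5x + 5y - 2z = 8, -3x + 5y - 5z = -10, 76x + 95y + 76z = 836 (e.g. by elimination or Cramer's rule, determinant = 4845) gives (0, 4, 6).

(0, 4, 6)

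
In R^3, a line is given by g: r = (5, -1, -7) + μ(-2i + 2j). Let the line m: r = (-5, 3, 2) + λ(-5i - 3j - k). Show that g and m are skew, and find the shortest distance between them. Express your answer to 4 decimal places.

Common perpendicular direction n = (-2, 2, 0) × (-5, -3, -1) = (-2, -2, 16).
With w = (-5, 3, 2) − (5, -1, -7) = (-10, 4, 9), w · n = 156.
Since n ≠ 0 the lines are not parallel, and w · n = 156 ≠ 0 so they do not intersect; hence they are skew.
Distance = |w · n| / |n| = |156| / √264 ≈ 9.6011.

9.6011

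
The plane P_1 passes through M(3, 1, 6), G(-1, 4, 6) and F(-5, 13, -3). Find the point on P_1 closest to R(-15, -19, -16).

MG = (-4, 3, 0), MF = (-8, 12, -9); a normal to P_1 is MG × MF = (-27, -36, -24).
Using M: P_1 has equation -27x - 36y - 24z = -261.
Foot = R − λn with λ = (n·R − d)/|n|² = (1473 − (-261))/2601 = 2/3.
Foot = (-15, -19, -16) − (2/3)·(-27, -36, -24) = (3, 5, 0).

(3, 5, 0)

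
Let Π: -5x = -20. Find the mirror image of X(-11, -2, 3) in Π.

λ = (n·X − d)/|n|² = (55 − (-20))/25 = 3.
Reflection = X − 2λn = (-11, -2, 3) − 6·(-5, 0, 0) = (19, -2, 3).

(19, -2, 3)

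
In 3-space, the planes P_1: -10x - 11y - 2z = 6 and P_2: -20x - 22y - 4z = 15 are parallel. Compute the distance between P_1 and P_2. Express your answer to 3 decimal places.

Rescale P_2 by 1/2: -10x - 11y - 2z = 15/2. Then distance = |6 − (15/2)| / √225 ≈ 0.100.

0.100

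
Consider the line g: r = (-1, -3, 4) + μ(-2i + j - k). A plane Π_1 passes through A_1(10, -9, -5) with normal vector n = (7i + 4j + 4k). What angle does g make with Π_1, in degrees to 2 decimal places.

39.42

Π_1: n·r = n·A_1 gives 7x + 4y + 4z = 14.
sin θ = |n·v| / (|n||v|) = |-14| / (√81 · √6) = 0.63505.
θ ≈ 39.42°.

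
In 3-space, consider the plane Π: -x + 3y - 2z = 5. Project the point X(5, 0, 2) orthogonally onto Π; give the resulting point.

(4, 3, 0)

Foot = X − λn with λ = (n·X − d)/|n|² = (-9 − 5)/14 = -1.
Foot = (5, 0, 2) − (-1)·(-1, 3, -2) = (4, 3, 0).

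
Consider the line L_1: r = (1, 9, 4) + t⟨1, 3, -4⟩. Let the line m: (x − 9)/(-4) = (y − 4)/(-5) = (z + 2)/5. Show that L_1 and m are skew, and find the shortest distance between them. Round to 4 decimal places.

m has direction (-4, -5, 5) through (9, 4, -2).
Common perpendicular direction n = (1, 3, -4) × (-4, -5, 5) = (-5, 11, 7).
With w = (9, 4, -2) − (1, 9, 4) = (8, -5, -6), w · n = -137.
Since n ≠ 0 the lines are not parallel, and w · n = -137 ≠ 0 so they do not intersect; hence they are skew.
Distance = |w · n| / |n| = |-137| / √195 ≈ 9.8108.

9.8108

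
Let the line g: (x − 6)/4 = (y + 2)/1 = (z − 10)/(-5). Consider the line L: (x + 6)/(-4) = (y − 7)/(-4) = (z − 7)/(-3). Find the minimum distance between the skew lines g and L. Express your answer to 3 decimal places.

14.565

g has direction (4, 1, -5) through (6, -2, 10).
L has direction (-4, -4, -3) through (-6, 7, 7).
Common perpendicular direction n = (4, 1, -5) × (-4, -4, -3) = (-23, 32, -12).
With w = (-6, 7, 7) − (6, -2, 10) = (-12, 9, -3), w · n = 600.
Distance = |w · n| / |n| = |600| / √1697 ≈ 14.565.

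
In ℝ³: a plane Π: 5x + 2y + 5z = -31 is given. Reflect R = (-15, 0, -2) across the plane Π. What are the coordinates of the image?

λ = (n·R − d)/|n|² = (-85 − (-31))/54 = -1.
Reflection = R − 2λn = (-15, 0, -2) − (-2)·(5, 2, 5) = (-5, 4, 8).

(-5, 4, 8)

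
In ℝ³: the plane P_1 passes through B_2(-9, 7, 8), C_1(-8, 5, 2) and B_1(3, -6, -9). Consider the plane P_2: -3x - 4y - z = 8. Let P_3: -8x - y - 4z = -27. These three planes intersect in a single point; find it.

B_2C_1 = (1, -2, -6), B_2B_1 = (12, -13, -17); a normal to P_1 is B_2C_1 × B_2B_1 = (-44, -55, 11).
Using B_2: P_1 has equation -44x - 55y + 11z = 99.
Solving the 3×3 linear system -44x - 55y + 11z = 99, -3x - 4y - z = 8, -8x - y - 4z = -27 (e.g. by elimination or Cramer's rule, determinant = -759) gives (4, -5, 0).

(4, -5, 0)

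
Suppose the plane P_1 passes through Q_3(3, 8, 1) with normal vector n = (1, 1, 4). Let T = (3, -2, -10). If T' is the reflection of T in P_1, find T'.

P_1: n·r = n·Q_3 gives x + y + 4z = 15.
λ = (n·T − d)/|n|² = (-39 − 15)/18 = -3.
Reflection = T − 2λn = (3, -2, -10) − (-6)·(1, 1, 4) = (9, 4, 14).

(9, 4, 14)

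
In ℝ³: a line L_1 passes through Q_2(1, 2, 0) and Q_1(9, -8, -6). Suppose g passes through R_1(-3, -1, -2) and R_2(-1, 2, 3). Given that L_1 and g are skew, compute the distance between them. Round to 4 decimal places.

A direction vector for L_1 is Q_1 − Q_2 = (8, -10, -6).
A direction vector for g is R_2 − R_1 = (2, 3, 5).
Common perpendicular direction n = (8, -10, -6) × (2, 3, 5) = (-32, -52, 44).
With w = (-3, -1, -2) − (1, 2, 0) = (-4, -3, -2), w · n = 196.
Distance = |w · n| / |n| = |196| / √5664 ≈ 2.6043.

2.6043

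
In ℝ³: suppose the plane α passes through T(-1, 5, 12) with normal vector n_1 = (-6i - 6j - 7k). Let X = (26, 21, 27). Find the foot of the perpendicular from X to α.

(8, 3, 6)

α: n_1·r = n_1·T gives -6x - 6y - 7z = -108.
Foot = X − λn with λ = (n·X − d)/|n|² = (-471 − (-108))/121 = -3.
Foot = (26, 21, 27) − (-3)·(-6, -6, -7) = (8, 3, 6).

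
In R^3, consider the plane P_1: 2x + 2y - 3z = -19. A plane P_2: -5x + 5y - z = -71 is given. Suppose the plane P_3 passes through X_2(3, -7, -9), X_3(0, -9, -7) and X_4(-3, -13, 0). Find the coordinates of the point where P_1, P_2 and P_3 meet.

X_2X_3 = (-3, -2, 2), X_2X_4 = (-6, -6, 9); a normal to P_3 is X_2X_3 × X_2X_4 = (-6, 15, 6).
Using X_2: P_3 has equation -6x + 15y + 6z = -177.
Solving the 3×3 linear system 2x + 2y - 3z = -19, -5x + 5y - z = -71, -6x + 15y + 6z = -177 (e.g. by elimination or Cramer's rule, determinant = 297) gives (3, -11, 1).

(3, -11, 1)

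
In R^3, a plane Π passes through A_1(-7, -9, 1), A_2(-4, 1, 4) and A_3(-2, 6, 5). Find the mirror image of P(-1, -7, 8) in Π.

A_1A_2 = (3, 10, 3), A_1A_3 = (5, 15, 4); a normal to Π is A_1A_2 × A_1A_3 = (-5, 3, -5).
Using A_1: Π has equation -5x + 3y - 5z = 3.
λ = (n·P − d)/|n|² = (-56 − 3)/59 = -1.
Reflection = P − 2λn = (-1, -7, 8) − (-2)·(-5, 3, -5) = (-11, -1, -2).

(-11, -1, -2)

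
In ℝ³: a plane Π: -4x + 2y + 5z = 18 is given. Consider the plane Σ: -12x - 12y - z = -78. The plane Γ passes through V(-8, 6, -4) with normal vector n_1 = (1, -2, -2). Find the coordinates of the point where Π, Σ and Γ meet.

(4, 2, 6)

Γ: n_1·r = n_1·V gives x - 2y - 2z = -12.
Solving the 3×3 linear system -4x + 2y + 5z = 18, -12x - 12y - z = -78, x - 2y - 2z = -12 (e.g. by elimination or Cramer's rule, determinant = 42) gives (4, 2, 6).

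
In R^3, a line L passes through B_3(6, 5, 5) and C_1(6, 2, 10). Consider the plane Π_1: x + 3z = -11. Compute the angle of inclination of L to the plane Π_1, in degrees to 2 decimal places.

54.44

A direction vector for L is C_1 − B_3 = (0, -3, 5).
sin θ = |n·v| / (|n||v|) = |15| / (√10 · √34) = 0.81349.
θ ≈ 54.44°.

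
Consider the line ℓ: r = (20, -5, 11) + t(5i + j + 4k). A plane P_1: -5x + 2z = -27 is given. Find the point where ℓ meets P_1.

(5, -8, -1)

Substitute r = (20, -5, 11) + t(5, 1, 4) into the plane: -78 + (-17)t = -27, so t = -3.
Intersection: (20, -5, 11) + (-3)·(5, 1, 4) = (5, -8, -1).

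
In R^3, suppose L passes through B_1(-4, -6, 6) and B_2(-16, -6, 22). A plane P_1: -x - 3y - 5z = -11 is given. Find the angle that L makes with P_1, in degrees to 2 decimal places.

35.08

A direction vector for L is B_2 − B_1 = (-12, 0, 16).
sin θ = |n·v| / (|n||v|) = |-68| / (√35 · √400) = 0.57470.
θ ≈ 35.08°.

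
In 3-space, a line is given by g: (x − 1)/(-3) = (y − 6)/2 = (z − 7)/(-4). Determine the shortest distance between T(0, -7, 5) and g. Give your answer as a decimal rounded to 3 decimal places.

g has direction (-3, 2, -4) through (1, 6, 7).
Taking (1, 6, 7) on g with direction v = (-3, 2, -4): w = T − (1, 6, 7) = (-1, -13, -2), and w × v = (56, 2, -41).
Distance = |w × v| / |v| = √4821 / √29 ≈ 12.893.

12.893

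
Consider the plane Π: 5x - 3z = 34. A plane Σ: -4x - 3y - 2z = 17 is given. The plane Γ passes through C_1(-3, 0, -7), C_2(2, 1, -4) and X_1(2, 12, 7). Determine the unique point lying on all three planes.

(2, -3, -8)

C_1C_2 = (5, 1, 3), C_1X_1 = (5, 12, 14); a normal to Γ is C_1C_2 × C_1X_1 = (-22, -55, 55).
Using C_1: Γ has equation -22x - 55y + 55z = -319.
Solving the 3×3 linear system 5x - 3z = 34, -4x - 3y - 2z = 17, -22x - 55y + 55z = -319 (e.g. by elimination or Cramer's rule, determinant = -1837) gives (2, -3, -8).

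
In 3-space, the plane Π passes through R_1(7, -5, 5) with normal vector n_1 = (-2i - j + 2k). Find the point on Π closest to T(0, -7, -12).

Π: n_1·r = n_1·R_1 gives -2x - y + 2z = 1.
Foot = T − λn with λ = (n·T − d)/|n|² = (-17 − 1)/9 = -2.
Foot = (0, -7, -12) − (-2)·(-2, -1, 2) = (-4, -9, -8).

(-4, -9, -8)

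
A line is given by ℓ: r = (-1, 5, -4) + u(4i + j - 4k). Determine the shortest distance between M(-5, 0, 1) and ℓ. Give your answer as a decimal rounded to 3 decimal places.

Taking (-1, 5, -4) on ℓ with direction v = (4, 1, -4): w = M − (-1, 5, -4) = (-4, -5, 5), and w × v = (15, 4, 16).
Distance = |w × v| / |v| = √497 / √33 ≈ 3.881.

3.881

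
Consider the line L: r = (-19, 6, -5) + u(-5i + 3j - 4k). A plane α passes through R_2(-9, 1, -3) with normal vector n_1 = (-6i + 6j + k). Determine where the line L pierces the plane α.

(-9, 0, 3)

α: n_1·r = n_1·R_2 gives -6x + 6y + z = 57.
Substitute r = (-19, 6, -5) + t(-5, 3, -4) into the plane: 145 + 44t = 57, so t = -2.
Intersection: (-19, 6, -5) + (-2)·(-5, 3, -4) = (-9, 0, 3).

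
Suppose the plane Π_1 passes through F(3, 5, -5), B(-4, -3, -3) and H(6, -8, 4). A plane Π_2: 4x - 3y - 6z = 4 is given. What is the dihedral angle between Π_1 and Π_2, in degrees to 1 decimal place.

12.5

FB = (-7, -8, 2), FH = (3, -13, 9); a normal to Π_1 is FB × FH = (-46, 69, 115).
Using F: Π_1 has equation -46x + 69y + 115z = -368.
cos θ = |n₁·n₂| / (|n₁||n₂|) = |-1081| / (√20102 · √61).
θ = arccos(0.97621) ≈ 12.5°.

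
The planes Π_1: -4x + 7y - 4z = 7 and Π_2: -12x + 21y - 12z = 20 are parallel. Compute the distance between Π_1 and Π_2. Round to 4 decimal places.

0.0370

Rescale Π_2 by 1/3: -4x + 7y - 4z = 20/3. Then distance = |7 − (20/3)| / √81 ≈ 0.0370.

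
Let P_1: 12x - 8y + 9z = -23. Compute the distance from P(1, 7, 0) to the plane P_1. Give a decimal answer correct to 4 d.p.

1.2353

n·P − d = (12)·(1) + (-8)·(7) + (9)·(0) − (-23) = -21; |n| = √289.
Distance = |-21| / √289 = 21/√289 ≈ 1.2353.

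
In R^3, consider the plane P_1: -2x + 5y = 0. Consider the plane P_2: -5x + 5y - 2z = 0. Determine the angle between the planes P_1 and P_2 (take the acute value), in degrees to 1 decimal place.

27.8

cos θ = |n₁·n₂| / (|n₁||n₂|) = |35| / (√29 · √54).
θ = arccos(0.88445) ≈ 27.8°.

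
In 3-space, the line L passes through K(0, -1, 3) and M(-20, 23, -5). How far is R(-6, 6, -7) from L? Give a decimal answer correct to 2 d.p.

A direction vector for L is M − K = (-20, 24, -8).
Taking (0, -1, 3) on L with direction v = (-20, 24, -8): w = R − (0, -1, 3) = (-6, 7, -10), and w × v = (184, 152, -4).
Distance = |w × v| / |v| = √56976 / √1040 ≈ 7.40.

7.40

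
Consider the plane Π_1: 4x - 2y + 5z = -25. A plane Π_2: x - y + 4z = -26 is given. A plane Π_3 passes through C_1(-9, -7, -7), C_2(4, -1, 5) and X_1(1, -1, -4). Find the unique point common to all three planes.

C_1C_2 = (13, 6, 12), C_1X_1 = (10, 6, 3); a normal to Π_3 is C_1C_2 × C_1X_1 = (-54, 81, 18).
Using C_1: Π_3 has equation -54x + 81y + 18z = -207.
Solving the 3×3 linear system 4x - 2y + 5z = -25, x - y + 4z = -26, -54x + 81y + 18z = -207 (e.g. by elimination or Cramer's rule, determinant = -765) gives (3, 1, -7).

(3, 1, -7)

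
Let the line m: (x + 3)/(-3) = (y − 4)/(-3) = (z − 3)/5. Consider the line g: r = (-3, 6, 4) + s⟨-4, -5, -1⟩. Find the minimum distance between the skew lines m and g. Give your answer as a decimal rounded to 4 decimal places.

1.1826

m has direction (-3, -3, 5) through (-3, 4, 3).
Common perpendicular direction n = (-3, -3, 5) × (-4, -5, -1) = (28, -23, 3).
With w = (-3, 6, 4) − (-3, 4, 3) = (0, 2, 1), w · n = -43.
Distance = |w · n| / |n| = |-43| / √1322 ≈ 1.1826.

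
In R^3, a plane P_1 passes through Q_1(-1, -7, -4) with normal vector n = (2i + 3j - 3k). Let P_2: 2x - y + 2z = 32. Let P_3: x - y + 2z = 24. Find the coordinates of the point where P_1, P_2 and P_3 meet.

P_1: n·r = n·Q_1 gives 2x + 3y - 3z = -11.
Solving the 3×3 linear system 2x + 3y - 3z = -11, 2x - y + 2z = 32, x - y + 2z = 24 (e.g. by elimination or Cramer's rule, determinant = -3) gives (8, -2, 7).

(8, -2, 7)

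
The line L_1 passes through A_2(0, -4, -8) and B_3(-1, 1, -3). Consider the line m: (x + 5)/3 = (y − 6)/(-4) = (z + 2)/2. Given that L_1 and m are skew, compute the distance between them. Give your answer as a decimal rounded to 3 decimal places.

A direction vector for L_1 is B_3 − A_2 = (-1, 5, 5).
m has direction (3, -4, 2) through (-5, 6, -2).
Common perpendicular direction n = (-1, 5, 5) × (3, -4, 2) = (30, 17, -11).
With w = (-5, 6, -2) − (0, -4, -8) = (-5, 10, 6), w · n = -46.
Distance = |w · n| / |n| = |-46| / √1310 ≈ 1.271.

1.271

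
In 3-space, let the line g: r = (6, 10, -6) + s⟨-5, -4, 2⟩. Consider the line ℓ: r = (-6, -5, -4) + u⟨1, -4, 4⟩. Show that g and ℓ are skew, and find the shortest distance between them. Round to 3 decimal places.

5.548

Common perpendicular direction n = (-5, -4, 2) × (1, -4, 4) = (-8, 22, 24).
With w = (-6, -5, -4) − (6, 10, -6) = (-12, -15, 2), w · n = -186.
Since n ≠ 0 the lines are not parallel, and w · n = -186 ≠ 0 so they do not intersect; hence they are skew.
Distance = |w · n| / |n| = |-186| / √1124 ≈ 5.548.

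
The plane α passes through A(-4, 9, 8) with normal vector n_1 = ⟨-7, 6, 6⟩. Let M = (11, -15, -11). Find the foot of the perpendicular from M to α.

α: n_1·r = n_1·A gives -7x + 6y + 6z = 130.
Foot = M − λn with λ = (n·M − d)/|n|² = (-233 − 130)/121 = -3.
Foot = (11, -15, -11) − (-3)·(-7, 6, 6) = (-10, 3, 7).

(-10, 3, 7)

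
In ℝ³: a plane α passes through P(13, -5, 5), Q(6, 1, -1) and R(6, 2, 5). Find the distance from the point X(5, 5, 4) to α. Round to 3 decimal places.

PQ = (-7, 6, -6), PR = (-7, 7, 0); a normal to α is PQ × PR = (42, 42, -7).
Using P: α has equation 42x + 42y - 7z = 301.
n·X − d = (42)·(5) + (42)·(5) + (-7)·(4) − 301 = 91; |n| = √3577.
Distance = |91| / √3577 = 91/√3577 ≈ 1.522.

1.522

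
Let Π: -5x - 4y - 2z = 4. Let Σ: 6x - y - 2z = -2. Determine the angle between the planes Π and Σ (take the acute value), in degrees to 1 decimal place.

59.2

cos θ = |n₁·n₂| / (|n₁||n₂|) = |-22| / (√45 · √41).
θ = arccos(0.51218) ≈ 59.2°.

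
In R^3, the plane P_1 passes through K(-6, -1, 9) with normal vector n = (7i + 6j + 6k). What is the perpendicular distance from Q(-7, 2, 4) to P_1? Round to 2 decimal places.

1.73

P_1: n·r = n·K gives 7x + 6y + 6z = 6.
n·Q − d = (7)·(-7) + (6)·(2) + (6)·(4) − 6 = -19; |n| = √121.
Distance = |-19| / √121 = 19/√121 ≈ 1.73.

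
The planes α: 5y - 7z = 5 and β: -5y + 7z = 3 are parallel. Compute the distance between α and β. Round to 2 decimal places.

0.93

Rescale β by 1/(-1): 5y - 7z = -3. Then distance = |5 − (-3)| / √74 ≈ 0.93.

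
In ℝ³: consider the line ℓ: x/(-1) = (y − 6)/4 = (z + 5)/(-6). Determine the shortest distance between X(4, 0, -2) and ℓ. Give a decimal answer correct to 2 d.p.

ℓ has direction (-1, 4, -6) through (0, 6, -5).
Taking (0, 6, -5) on ℓ with direction v = (-1, 4, -6): w = X − (0, 6, -5) = (4, -6, 3), and w × v = (24, 21, 10).
Distance = |w × v| / |v| = √1117 / √53 ≈ 4.59.

4.59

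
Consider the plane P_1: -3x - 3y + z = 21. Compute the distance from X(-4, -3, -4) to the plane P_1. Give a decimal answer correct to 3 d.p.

0.918

n·X − d = (-3)·(-4) + (-3)·(-3) + (1)·(-4) − 21 = -4; |n| = √19.
Distance = |-4| / √19 = 4/√19 ≈ 0.918.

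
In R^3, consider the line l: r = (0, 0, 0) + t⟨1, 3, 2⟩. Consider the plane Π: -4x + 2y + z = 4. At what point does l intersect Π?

Substitute r = (0, 0, 0) + t(1, 3, 2) into the plane: 0 + 4t = 4, so t = 1.
Intersection: (0, 0, 0) + 1·(1, 3, 2) = (1, 3, 2).

(1, 3, 2)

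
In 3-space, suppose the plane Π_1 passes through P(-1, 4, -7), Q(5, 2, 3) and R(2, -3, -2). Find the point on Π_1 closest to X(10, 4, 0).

(5, 4, 3)

PQ = (6, -2, 10), PR = (3, -7, 5); a normal to Π_1 is PQ × PR = (60, 0, -36).
Using P: Π_1 has equation 60x - 36z = 192.
Foot = X − λn with λ = (n·X − d)/|n|² = (600 − 192)/4896 = 1/12.
Foot = (10, 4, 0) − (1/12)·(60, 0, -36) = (5, 4, 3).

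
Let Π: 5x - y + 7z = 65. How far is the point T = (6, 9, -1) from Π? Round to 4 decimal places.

5.8890

n·T − d = (5)·(6) + (-1)·(9) + (7)·(-1) − 65 = -51; |n| = √75.
Distance = |-51| / √75 = 51/√75 ≈ 5.8890.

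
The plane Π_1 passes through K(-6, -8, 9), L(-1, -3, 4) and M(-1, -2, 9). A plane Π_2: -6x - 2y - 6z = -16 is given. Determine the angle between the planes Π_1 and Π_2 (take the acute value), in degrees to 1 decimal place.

62.2

KL = (5, 5, -5), KM = (5, 6, 0); a normal to Π_1 is KL × KM = (30, -25, 5).
Using K: Π_1 has equation 30x - 25y + 5z = 65.
cos θ = |n₁·n₂| / (|n₁||n₂|) = |-160| / (√1550 · √76).
θ = arccos(0.46617) ≈ 62.2°.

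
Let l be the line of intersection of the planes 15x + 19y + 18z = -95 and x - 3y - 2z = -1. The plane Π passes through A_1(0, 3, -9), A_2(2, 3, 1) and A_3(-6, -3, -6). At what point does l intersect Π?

(-6, -5, 5)

Direction of l: (15, 19, 18) × (1, -3, -2) = (16, 48, -64).
A point on l: solving the two plane equations with x = -10 gives (-10, -17, 21).
A_1A_2 = (2, 0, 10), A_1A_3 = (-6, -6, 3); a normal to Π is A_1A_2 × A_1A_3 = (60, -66, -12).
Using A_1: Π has equation 60x - 66y - 12z = -90.
Substitute r = (-10, -17, 21) + t(16, 48, -64) into the plane: 270 + (-1440)t = -90, so t = 1/4.
Intersection: (-10, -17, 21) + (1/4)·(16, 48, -64) = (-6, -5, 5).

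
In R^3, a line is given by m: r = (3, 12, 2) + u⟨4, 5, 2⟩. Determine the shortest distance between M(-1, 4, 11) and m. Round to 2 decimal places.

11.35

Taking (3, 12, 2) on m with direction v = (4, 5, 2): w = M − (3, 12, 2) = (-4, -8, 9), and w × v = (-61, 44, 12).
Distance = |w × v| / |v| = √5801 / √45 ≈ 11.35.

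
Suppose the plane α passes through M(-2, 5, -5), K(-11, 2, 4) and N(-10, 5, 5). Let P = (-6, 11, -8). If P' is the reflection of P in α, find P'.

(4, 5, 0)

MK = (-9, -3, 9), MN = (-8, 0, 10); a normal to α is MK × MN = (-30, 18, -24).
Using M: α has equation -30x + 18y - 24z = 270.
λ = (n·P − d)/|n|² = (570 − 270)/1800 = 1/6.
Reflection = P − 2λn = (-6, 11, -8) − (1/3)·(-30, 18, -24) = (4, 5, 0).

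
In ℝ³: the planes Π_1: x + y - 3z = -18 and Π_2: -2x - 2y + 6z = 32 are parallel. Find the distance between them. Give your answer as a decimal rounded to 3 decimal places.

Rescale Π_2 by 1/(-2): x + y - 3z = -16. Then distance = |-18 − (-16)| / √11 ≈ 0.603.

0.603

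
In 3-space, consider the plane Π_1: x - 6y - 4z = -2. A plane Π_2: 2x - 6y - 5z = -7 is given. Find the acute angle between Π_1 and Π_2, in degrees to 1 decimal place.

8.8

cos θ = |n₁·n₂| / (|n₁||n₂|) = |58| / (√53 · √65).
θ = arccos(0.98817) ≈ 8.8°.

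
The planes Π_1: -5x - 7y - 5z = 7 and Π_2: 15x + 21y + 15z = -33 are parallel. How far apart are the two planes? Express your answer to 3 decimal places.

Rescale Π_2 by 1/(-3): -5x - 7y - 5z = 11. Then distance = |7 − 11| / √99 ≈ 0.402.

0.402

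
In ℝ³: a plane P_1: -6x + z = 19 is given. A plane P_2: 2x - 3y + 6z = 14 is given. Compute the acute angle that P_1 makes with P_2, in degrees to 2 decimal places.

81.90

cos θ = |n₁·n₂| / (|n₁||n₂|) = |-6| / (√37 · √49).
θ = arccos(0.14091) ≈ 81.90°.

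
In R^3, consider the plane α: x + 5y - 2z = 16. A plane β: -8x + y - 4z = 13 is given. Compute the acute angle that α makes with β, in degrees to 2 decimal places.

cos θ = |n₁·n₂| / (|n₁||n₂|) = |5| / (√30 · √81).
θ = arccos(0.10143) ≈ 84.18°.

84.18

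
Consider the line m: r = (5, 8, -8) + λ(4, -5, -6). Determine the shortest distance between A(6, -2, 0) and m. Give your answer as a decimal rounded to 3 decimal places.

12.827

Taking (5, 8, -8) on m with direction v = (4, -5, -6): w = A − (5, 8, -8) = (1, -10, 8), and w × v = (100, 38, 35).
Distance = |w × v| / |v| = √12669 / √77 ≈ 12.827.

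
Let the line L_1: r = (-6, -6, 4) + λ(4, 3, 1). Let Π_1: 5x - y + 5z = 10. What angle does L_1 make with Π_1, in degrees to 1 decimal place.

sin θ = |n·v| / (|n||v|) = |22| / (√51 · √26) = 0.60416.
θ ≈ 37.2°.

37.2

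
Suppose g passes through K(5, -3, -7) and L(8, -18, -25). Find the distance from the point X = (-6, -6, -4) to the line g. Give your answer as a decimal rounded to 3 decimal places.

A direction vector for g is L − K = (3, -15, -18).
Taking (5, -3, -7) on g with direction v = (3, -15, -18): w = X − (5, -3, -7) = (-11, -3, 3), and w × v = (99, -189, 174).
Distance = |w × v| / |v| = √75798 / √558 ≈ 11.655.

11.655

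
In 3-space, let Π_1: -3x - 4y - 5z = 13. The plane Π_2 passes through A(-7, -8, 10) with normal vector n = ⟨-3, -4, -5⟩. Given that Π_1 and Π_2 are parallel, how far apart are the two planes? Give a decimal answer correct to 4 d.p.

1.4142

Π_2: n·r = n·A gives -3x - 4y - 5z = 3.
Same normal n = (-3, -4, -5) with |n| = √50; distance = |13 − 3| / |n| = 10/√50 ≈ 1.4142.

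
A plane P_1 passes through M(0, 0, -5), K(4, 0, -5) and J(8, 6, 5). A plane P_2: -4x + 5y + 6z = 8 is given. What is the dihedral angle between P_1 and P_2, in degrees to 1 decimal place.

82.1

MK = (4, 0, 0), MJ = (8, 6, 10); a normal to P_1 is MK × MJ = (0, -40, 24).
Using M: P_1 has equation -40y + 24z = -120.
cos θ = |n₁·n₂| / (|n₁||n₂|) = |-56| / (√2176 · √77).
θ = arccos(0.13681) ≈ 82.1°.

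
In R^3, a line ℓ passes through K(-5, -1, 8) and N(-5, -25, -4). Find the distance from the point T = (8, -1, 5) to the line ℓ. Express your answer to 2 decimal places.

13.27

A direction vector for ℓ is N − K = (0, -24, -12).
Taking (-5, -1, 8) on ℓ with direction v = (0, -24, -12): w = T − (-5, -1, 8) = (13, 0, -3), and w × v = (-72, 156, -312).
Distance = |w × v| / |v| = √126864 / √720 ≈ 13.27.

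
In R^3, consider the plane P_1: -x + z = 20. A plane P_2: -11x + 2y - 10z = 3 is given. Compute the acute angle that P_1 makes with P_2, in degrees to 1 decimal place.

cos θ = |n₁·n₂| / (|n₁||n₂|) = |1| / (√2 · √225).
θ = arccos(0.04714) ≈ 87.3°.

87.3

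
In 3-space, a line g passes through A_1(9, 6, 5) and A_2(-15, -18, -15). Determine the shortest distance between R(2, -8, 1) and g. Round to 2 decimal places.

6.42

A direction vector for g is A_2 − A_1 = (-24, -24, -20).
Taking (9, 6, 5) on g with direction v = (-24, -24, -20): w = R − (9, 6, 5) = (-7, -14, -4), and w × v = (184, -44, -168).
Distance = |w × v| / |v| = √64016 / √1552 ≈ 6.42.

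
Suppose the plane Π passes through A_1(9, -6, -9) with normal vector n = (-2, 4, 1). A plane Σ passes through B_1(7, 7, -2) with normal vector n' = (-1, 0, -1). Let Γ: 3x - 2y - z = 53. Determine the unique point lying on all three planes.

(12, -5, -7)

Π: n·r = n·A_1 gives -2x + 4y + z = -51.
Σ: n'·r = n'·B_1 gives -x - z = -5.
Solving the 3×3 linear system -2x + 4y + z = -51, -x - z = -5, 3x - 2y - z = 53 (e.g. by elimination or Cramer's rule, determinant = -10) gives (12, -5, -7).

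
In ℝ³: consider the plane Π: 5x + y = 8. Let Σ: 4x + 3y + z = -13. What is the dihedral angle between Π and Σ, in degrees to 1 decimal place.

27.8

cos θ = |n₁·n₂| / (|n₁||n₂|) = |23| / (√26 · √26).
θ = arccos(0.88462) ≈ 27.8°.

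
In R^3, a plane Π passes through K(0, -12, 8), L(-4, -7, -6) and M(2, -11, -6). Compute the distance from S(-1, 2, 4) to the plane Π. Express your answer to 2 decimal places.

KL = (-4, 5, -14), KM = (2, 1, -14); a normal to Π is KL × KM = (-56, -84, -14).
Using K: Π has equation -56x - 84y - 14z = 896.
n·S − d = (-56)·(-1) + (-84)·(2) + (-14)·(4) − 896 = -1064; |n| = √10388.
Distance = |-1064| / √10388 = 1064/√10388 ≈ 10.44.

10.44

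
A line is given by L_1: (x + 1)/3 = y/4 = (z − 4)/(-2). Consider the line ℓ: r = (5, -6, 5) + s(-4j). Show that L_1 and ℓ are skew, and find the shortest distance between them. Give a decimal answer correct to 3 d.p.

4.160

L_1 has direction (3, 4, -2) through (-1, 0, 4).
Common perpendicular direction n = (3, 4, -2) × (0, -4, 0) = (-8, 0, -12).
With w = (5, -6, 5) − (-1, 0, 4) = (6, -6, 1), w · n = -60.
Since n ≠ 0 the lines are not parallel, and w · n = -60 ≠ 0 so they do not intersect; hence they are skew.
Distance = |w · n| / |n| = |-60| / √208 ≈ 4.160.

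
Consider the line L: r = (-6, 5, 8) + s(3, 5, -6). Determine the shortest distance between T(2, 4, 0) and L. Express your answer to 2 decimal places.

Taking (-6, 5, 8) on L with direction v = (3, 5, -6): w = T − (-6, 5, 8) = (8, -1, -8), and w × v = (46, 24, 43).
Distance = |w × v| / |v| = √4541 / √70 ≈ 8.05.

8.05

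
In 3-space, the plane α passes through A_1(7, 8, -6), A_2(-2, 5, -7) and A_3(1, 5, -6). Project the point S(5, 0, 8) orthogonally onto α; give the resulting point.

A_1A_2 = (-9, -3, -1), A_1A_3 = (-6, -3, 0); a normal to α is A_1A_2 × A_1A_3 = (-3, 6, 9).
Using A_1: α has equation -3x + 6y + 9z = -27.
Foot = S − λn with λ = (n·S − d)/|n|² = (57 − (-27))/126 = 2/3.
Foot = (5, 0, 8) − (2/3)·(-3, 6, 9) = (7, -4, 2).

(7, -4, 2)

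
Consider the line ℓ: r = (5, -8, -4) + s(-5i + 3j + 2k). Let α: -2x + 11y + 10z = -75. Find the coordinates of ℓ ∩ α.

Substitute r = (5, -8, -4) + t(-5, 3, 2) into the plane: -138 + 63t = -75, so t = 1.
Intersection: (5, -8, -4) + 1·(-5, 3, 2) = (0, -5, -2).

(0, -5, -2)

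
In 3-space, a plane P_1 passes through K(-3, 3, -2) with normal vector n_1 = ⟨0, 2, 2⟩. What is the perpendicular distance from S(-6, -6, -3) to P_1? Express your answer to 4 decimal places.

P_1: n_1·r = n_1·K gives 2y + 2z = 2.
n·S − d = (0)·(-6) + (2)·(-6) + (2)·(-3) − 2 = -20; |n| = √8.
Distance = |-20| / √8 = 20/√8 ≈ 7.0711.

7.0711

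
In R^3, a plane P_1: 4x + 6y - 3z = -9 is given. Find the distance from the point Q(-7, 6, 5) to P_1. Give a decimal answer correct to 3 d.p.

n·Q − d = (4)·(-7) + (6)·(6) + (-3)·(5) − (-9) = 2; |n| = √61.
Distance = |2| / √61 = 2/√61 ≈ 0.256.

0.256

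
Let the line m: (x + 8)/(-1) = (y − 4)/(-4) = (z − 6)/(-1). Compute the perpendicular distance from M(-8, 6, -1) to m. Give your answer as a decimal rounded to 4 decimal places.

7.2763

m has direction (-1, -4, -1) through (-8, 4, 6).
Taking (-8, 4, 6) on m with direction v = (-1, -4, -1): w = M − (-8, 4, 6) = (0, 2, -7), and w × v = (-30, 7, 2).
Distance = |w × v| / |v| = √953 / √18 ≈ 7.2763.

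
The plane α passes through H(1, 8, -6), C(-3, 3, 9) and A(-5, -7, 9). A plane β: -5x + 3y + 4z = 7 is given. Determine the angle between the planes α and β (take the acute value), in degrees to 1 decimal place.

49.2

HC = (-4, -5, 15), HA = (-6, -15, 15); a normal to α is HC × HA = (150, -30, 30).
Using H: α has equation 150x - 30y + 30z = -270.
cos θ = |n₁·n₂| / (|n₁||n₂|) = |-720| / (√24300 · √50).
θ = arccos(0.65320) ≈ 49.2°.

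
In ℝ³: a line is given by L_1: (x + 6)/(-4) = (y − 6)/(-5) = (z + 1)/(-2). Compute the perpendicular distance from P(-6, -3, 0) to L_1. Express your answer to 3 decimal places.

6.396

L_1 has direction (-4, -5, -2) through (-6, 6, -1).
Taking (-6, 6, -1) on L_1 with direction v = (-4, -5, -2): w = P − (-6, 6, -1) = (0, -9, 1), and w × v = (23, -4, -36).
Distance = |w × v| / |v| = √1841 / √45 ≈ 6.396.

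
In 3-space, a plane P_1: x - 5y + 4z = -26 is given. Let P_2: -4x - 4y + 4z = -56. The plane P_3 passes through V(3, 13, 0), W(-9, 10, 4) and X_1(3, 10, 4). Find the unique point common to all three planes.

VW = (-12, -3, 4), VX_1 = (0, -3, 4); a normal to P_3 is VW × VX_1 = (0, 48, 36).
Using V: P_3 has equation 48y + 36z = 624.
Solving the 3×3 linear system x - 5y + 4z = -26, -4x - 4y + 4z = -56, 48y + 36z = 624 (e.g. by elimination or Cramer's rule, determinant = -1824) gives (8, 10, 4).

(8, 10, 4)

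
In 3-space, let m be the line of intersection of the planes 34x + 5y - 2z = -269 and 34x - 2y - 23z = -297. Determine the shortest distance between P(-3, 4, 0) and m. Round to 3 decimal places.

Direction of m: (34, 5, -2) × (34, -2, -23) = (-119, 714, -238).
A point on m: solving the two plane equations with x = -7 gives (-7, -5, 3).
Taking (-7, -5, 3) on m with direction v = (-119, 714, -238): w = P − (-7, -5, 3) = (4, 9, -3), and w × v = (0, 1309, 3927).
Distance = |w × v| / |v| = √17134810 / √580601 ≈ 5.433.

5.433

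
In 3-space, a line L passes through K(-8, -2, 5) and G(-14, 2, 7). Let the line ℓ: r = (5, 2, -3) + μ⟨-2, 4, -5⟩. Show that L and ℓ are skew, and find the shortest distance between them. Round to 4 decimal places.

A direction vector for L is G − K = (-6, 4, 2).
Common perpendicular direction n = (-6, 4, 2) × (-2, 4, -5) = (-28, -34, -16).
With w = (5, 2, -3) − (-8, -2, 5) = (13, 4, -8), w · n = -372.
Since n ≠ 0 the lines are not parallel, and w · n = -372 ≠ 0 so they do not intersect; hence they are skew.
Distance = |w · n| / |n| = |-372| / √2196 ≈ 7.9383.

7.9383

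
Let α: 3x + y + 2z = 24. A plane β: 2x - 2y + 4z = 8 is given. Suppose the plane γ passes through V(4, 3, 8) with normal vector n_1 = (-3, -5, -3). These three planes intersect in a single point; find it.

(4, 6, 3)

γ: n_1·r = n_1·V gives -3x - 5y - 3z = -51.
Solving the 3×3 linear system 3x + y + 2z = 24, 2x - 2y + 4z = 8, -3x - 5y - 3z = -51 (e.g. by elimination or Cramer's rule, determinant = 40) gives (4, 6, 3).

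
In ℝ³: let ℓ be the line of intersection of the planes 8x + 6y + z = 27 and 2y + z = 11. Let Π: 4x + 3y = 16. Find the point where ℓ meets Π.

Direction of ℓ: (8, 6, 1) × (0, 2, 1) = (4, -8, 16).
A point on ℓ: solving the two plane equations with x = 2 gives (2, 0, 11).
Substitute r = (2, 0, 11) + t(4, -8, 16) into the plane: 8 + (-8)t = 16, so t = -1.
Intersection: (2, 0, 11) + (-1)·(4, -8, 16) = (-2, 8, -5).

(-2, 8, -5)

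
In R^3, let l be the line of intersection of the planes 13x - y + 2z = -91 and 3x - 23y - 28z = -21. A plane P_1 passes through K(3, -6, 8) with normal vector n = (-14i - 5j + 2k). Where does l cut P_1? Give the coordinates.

(-5, 10, -8)

Direction of l: (13, -1, 2) × (3, -23, -28) = (74, 370, -296).
A point on l: solving the two plane equations with x = -9 gives (-9, -10, 8).
P_1: n·r = n·K gives -14x - 5y + 2z = 4.
Substitute r = (-9, -10, 8) + t(74, 370, -296) into the plane: 192 + (-3478)t = 4, so t = 2/37.
Intersection: (-9, -10, 8) + (2/37)·(74, 370, -296) = (-5, 10, -8).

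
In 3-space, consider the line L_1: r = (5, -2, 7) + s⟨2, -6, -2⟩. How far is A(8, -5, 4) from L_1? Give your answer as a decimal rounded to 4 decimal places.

2.5584

Taking (5, -2, 7) on L_1 with direction v = (2, -6, -2): w = A − (5, -2, 7) = (3, -3, -3), and w × v = (-12, 0, -12).
Distance = |w × v| / |v| = √288 / √44 ≈ 2.5584.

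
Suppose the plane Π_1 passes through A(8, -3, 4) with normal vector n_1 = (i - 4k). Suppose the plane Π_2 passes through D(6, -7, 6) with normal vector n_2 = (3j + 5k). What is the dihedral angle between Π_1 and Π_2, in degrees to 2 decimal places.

Π_1: n_1·r = n_1·A gives x - 4z = -8.
Π_2: n_2·r = n_2·D gives 3y + 5z = 9.
cos θ = |n₁·n₂| / (|n₁||n₂|) = |-20| / (√17 · √34).
θ = arccos(0.83189) ≈ 33.71°.

33.71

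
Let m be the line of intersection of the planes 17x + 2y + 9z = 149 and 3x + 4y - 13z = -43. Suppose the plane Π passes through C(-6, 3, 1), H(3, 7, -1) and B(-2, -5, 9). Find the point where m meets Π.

Direction of m: (17, 2, 9) × (3, 4, -13) = (-62, 248, 62).
A point on m: solving the two plane equations with x = 8 gives (8, -7, 3).
CH = (9, 4, -2), CB = (4, -8, 8); a normal to Π is CH × CB = (16, -80, -88).
Using C: Π has equation 16x - 80y - 88z = -424.
Substitute r = (8, -7, 3) + t(-62, 248, 62) into the plane: 424 + (-26288)t = -424, so t = 1/31.
Intersection: (8, -7, 3) + (1/31)·(-62, 248, 62) = (6, 1, 5).

(6, 1, 5)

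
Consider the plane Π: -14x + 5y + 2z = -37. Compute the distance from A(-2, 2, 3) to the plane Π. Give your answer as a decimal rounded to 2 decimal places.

n·A − d = (-14)·(-2) + (5)·(2) + (2)·(3) − (-37) = 81; |n| = √225.
Distance = |81| / √225 = 81/√225 ≈ 5.40.

5.40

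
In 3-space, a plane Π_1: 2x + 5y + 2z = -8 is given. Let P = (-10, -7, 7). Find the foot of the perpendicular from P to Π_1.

(-8, -2, 9)

Foot = P − λn with λ = (n·P − d)/|n|² = (-41 − (-8))/33 = -1.
Foot = (-10, -7, 7) − (-1)·(2, 5, 2) = (-8, -2, 9).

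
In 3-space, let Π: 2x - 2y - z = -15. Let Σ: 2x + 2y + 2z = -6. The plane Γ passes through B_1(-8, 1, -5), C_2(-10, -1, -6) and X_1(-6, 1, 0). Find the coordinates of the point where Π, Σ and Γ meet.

B_1C_2 = (-2, -2, -1), B_1X_1 = (2, 0, 5); a normal to Γ is B_1C_2 × B_1X_1 = (-10, 8, 4).
Using B_1: Γ has equation -10x + 8y + 4z = 68.
Solving the 3×3 linear system 2x - 2y - z = -15, 2x + 2y + 2z = -6, -10x + 8y + 4z = 68 (e.g. by elimination or Cramer's rule, determinant = 4) gives (-4, 6, -5).

(-4, 6, -5)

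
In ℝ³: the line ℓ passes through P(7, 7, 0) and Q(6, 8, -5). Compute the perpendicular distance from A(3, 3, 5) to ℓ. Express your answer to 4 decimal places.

5.8182

A direction vector for ℓ is Q − P = (-1, 1, -5).
Taking (7, 7, 0) on ℓ with direction v = (-1, 1, -5): w = A − (7, 7, 0) = (-4, -4, 5), and w × v = (15, -25, -8).
Distance = |w × v| / |v| = √914 / √27 ≈ 5.8182.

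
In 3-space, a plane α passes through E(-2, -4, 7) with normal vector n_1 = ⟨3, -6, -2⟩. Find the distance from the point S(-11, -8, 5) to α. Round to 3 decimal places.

0.143

α: n_1·r = n_1·E gives 3x - 6y - 2z = 4.
n·S − d = (3)·(-11) + (-6)·(-8) + (-2)·(5) − 4 = 1; |n| = √49.
Distance = |1| / √49 = 1/√49 ≈ 0.143.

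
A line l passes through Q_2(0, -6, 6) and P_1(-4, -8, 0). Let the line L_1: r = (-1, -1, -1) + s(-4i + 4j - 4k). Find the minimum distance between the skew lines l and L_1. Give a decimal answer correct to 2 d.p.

A direction vector for l is P_1 − Q_2 = (-4, -2, -6).
Common perpendicular direction n = (-4, -2, -6) × (-4, 4, -4) = (32, 8, -24).
With w = (-1, -1, -1) − (0, -6, 6) = (-1, 5, -7), w · n = 176.
Distance = |w · n| / |n| = |176| / √1664 ≈ 4.31.

4.31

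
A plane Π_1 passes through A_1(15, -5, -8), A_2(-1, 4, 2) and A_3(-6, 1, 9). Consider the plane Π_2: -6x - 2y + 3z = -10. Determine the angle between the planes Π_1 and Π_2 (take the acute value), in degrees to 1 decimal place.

66.7

A_1A_2 = (-16, 9, 10), A_1A_3 = (-21, 6, 17); a normal to Π_1 is A_1A_2 × A_1A_3 = (93, 62, 93).
Using A_1: Π_1 has equation 93x + 62y + 93z = 341.
cos θ = |n₁·n₂| / (|n₁||n₂|) = |-403| / (√21142 · √49).
θ = arccos(0.39594) ≈ 66.7°.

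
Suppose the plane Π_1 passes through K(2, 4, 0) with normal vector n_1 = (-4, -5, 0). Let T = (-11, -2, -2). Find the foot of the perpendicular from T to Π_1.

Π_1: n_1·r = n_1·K gives -4x - 5y = -28.
Foot = T − λn with λ = (n·T − d)/|n|² = (54 − (-28))/41 = 2.
Foot = (-11, -2, -2) − 2·(-4, -5, 0) = (-3, 8, -2).

(-3, 8, -2)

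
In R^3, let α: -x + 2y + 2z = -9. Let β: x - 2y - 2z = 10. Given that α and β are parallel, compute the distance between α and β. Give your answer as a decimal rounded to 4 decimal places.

Rescale β by 1/(-1): -x + 2y + 2z = -10. Then distance = |-9 − (-10)| / √9 ≈ 0.3333.

0.3333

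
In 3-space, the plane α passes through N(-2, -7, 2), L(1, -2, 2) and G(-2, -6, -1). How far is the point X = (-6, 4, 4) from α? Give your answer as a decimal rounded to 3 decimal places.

NL = (3, 5, 0), NG = (0, 1, -3); a normal to α is NL × NG = (-15, 9, 3).
Using N: α has equation -15x + 9y + 3z = -27.
n·X − d = (-15)·(-6) + (9)·(4) + (3)·(4) − (-27) = 165; |n| = √315.
Distance = |165| / √315 = 165/√315 ≈ 9.297.

9.297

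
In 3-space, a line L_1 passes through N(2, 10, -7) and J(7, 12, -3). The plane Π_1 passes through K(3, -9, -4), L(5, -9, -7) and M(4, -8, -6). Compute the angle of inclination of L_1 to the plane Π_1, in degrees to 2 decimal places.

A direction vector for L_1 is J − N = (5, 2, 4).
KL = (2, 0, -3), KM = (1, 1, -2); a normal to Π_1 is KL × KM = (3, 1, 2).
Using K: Π_1 has equation 3x + y + 2z = -8.
sin θ = |n·v| / (|n||v|) = |25| / (√14 · √45) = 0.99602.
θ ≈ 84.89°.

84.89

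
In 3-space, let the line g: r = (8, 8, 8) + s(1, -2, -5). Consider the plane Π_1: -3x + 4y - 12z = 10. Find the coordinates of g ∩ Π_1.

(10, 4, -2)

Substitute r = (8, 8, 8) + t(1, -2, -5) into the plane: -88 + 49t = 10, so t = 2.
Intersection: (8, 8, 8) + 2·(1, -2, -5) = (10, 4, -2).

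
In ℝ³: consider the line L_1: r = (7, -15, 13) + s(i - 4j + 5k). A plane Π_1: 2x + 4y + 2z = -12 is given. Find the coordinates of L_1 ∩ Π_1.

Substitute r = (7, -15, 13) + t(1, -4, 5) into the plane: -20 + (-4)t = -12, so t = -2.
Intersection: (7, -15, 13) + (-2)·(1, -4, 5) = (5, -7, 3).

(5, -7, 3)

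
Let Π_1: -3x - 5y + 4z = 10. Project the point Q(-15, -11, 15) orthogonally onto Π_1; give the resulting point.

(-6, 4, 3)

Foot = Q − λn with λ = (n·Q − d)/|n|² = (160 − 10)/50 = 3.
Foot = (-15, -11, 15) − 3·(-3, -5, 4) = (-6, 4, 3).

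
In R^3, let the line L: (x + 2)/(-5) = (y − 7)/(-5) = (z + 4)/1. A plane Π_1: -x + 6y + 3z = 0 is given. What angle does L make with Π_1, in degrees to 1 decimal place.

L has direction (-5, -5, 1) through (-2, 7, -4).
sin θ = |n·v| / (|n||v|) = |-22| / (√46 · √51) = 0.45421.
θ ≈ 27.0°.

27.0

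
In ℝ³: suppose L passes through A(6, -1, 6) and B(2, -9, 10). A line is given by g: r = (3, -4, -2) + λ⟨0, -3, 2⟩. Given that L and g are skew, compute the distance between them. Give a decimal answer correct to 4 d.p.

A direction vector for L is B − A = (-4, -8, 4).
Common perpendicular direction n = (-4, -8, 4) × (0, -3, 2) = (-4, 8, 12).
With w = (3, -4, -2) − (6, -1, 6) = (-3, -3, -8), w · n = -108.
Distance = |w · n| / |n| = |-108| / √224 ≈ 7.2161.

7.2161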